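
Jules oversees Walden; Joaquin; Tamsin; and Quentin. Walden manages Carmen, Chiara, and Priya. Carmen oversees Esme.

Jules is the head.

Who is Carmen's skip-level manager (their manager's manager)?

Jules

Carmen reports to Walden, and Walden reports to Jules. So Carmen's skip-level manager is Jules.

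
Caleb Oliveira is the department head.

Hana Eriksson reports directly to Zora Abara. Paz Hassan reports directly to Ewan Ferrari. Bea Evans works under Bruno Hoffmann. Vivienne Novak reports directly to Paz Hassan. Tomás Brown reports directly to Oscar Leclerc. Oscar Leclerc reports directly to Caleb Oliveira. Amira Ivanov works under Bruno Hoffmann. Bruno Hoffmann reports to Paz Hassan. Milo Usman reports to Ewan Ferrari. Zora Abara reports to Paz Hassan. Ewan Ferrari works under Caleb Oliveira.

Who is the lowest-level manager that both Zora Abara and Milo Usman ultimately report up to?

Ewan Ferrari

Zora Abara's chain of managers is Paz Hassan, Ewan Ferrari, Caleb Oliveira. Milo Usman's chain of managers is Ewan Ferrari, Caleb Oliveira. The first manager that appears in both chains is Ewan Ferrari.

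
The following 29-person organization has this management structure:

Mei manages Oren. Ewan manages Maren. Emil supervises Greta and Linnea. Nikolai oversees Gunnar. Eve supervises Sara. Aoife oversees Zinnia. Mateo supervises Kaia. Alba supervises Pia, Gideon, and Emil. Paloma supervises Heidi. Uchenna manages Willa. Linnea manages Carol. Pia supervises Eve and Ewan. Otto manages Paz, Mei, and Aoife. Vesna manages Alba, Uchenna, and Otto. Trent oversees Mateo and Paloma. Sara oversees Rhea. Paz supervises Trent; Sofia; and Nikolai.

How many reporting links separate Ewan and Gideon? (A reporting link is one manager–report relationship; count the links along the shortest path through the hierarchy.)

3

Ewan is 2 levels below Alba, and Gideon is 1 level below Alba (their lowest common manager). The shortest path runs up from Ewan to Alba and back down to Gideon: 2 + 1 = 3 links.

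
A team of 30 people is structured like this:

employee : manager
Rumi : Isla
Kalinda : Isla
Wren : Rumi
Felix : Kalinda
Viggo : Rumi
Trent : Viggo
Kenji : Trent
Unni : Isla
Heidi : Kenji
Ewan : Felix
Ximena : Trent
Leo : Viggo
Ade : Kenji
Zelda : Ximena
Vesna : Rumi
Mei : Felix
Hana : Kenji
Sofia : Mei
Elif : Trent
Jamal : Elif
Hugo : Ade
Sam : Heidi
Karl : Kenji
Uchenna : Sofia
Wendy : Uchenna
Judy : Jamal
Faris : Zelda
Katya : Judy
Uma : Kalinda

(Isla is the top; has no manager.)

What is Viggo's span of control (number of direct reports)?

Viggo directly manages Trent, Leo. That is 2 direct reports.

2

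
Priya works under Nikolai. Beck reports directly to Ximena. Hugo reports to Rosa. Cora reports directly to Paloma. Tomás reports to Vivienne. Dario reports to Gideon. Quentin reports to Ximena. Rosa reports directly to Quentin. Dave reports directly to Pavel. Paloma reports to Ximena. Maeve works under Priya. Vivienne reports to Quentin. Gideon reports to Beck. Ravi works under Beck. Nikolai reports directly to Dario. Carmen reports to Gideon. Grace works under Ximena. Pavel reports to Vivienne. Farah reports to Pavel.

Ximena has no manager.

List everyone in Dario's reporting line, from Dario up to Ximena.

Dario -> Gideon -> Beck -> Ximena

Dario reports to Gideon. Gideon reports to Beck. Beck reports to Ximena. Ximena is at the top.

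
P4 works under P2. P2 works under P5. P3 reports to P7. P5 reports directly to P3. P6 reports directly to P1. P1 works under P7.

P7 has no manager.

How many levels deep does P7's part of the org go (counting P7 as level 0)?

4

The longest chain under P7 runs P7 → P3 → P5 → P2 → P4, which is 4 levels below P7.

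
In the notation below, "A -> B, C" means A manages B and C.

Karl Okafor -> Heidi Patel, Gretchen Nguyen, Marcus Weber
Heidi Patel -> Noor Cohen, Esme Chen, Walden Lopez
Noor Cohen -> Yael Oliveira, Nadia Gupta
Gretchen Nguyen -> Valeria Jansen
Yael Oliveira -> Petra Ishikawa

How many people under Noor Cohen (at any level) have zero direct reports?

2

The people in Noor Cohen's organization with no one reporting to them are Nadia Gupta, Petra Ishikawa. That is 2.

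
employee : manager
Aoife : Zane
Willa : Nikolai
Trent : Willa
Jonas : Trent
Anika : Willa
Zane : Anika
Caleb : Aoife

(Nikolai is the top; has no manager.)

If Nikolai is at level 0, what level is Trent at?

2

Chain from Trent up to Nikolai: Trent → Willa → Nikolai. That is 2 steps up, so Trent is 2 levels below Nikolai.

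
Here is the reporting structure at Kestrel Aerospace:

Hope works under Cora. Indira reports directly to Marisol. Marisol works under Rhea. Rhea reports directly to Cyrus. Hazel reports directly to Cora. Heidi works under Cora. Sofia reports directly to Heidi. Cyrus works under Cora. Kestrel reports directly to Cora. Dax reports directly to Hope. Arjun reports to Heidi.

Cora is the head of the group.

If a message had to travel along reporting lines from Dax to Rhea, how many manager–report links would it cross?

Dax is 2 levels below Cora, and Rhea is 2 levels below Cora (their lowest common manager). The shortest path runs up from Dax to Cora and back down to Rhea: 2 + 2 = 4 links.

4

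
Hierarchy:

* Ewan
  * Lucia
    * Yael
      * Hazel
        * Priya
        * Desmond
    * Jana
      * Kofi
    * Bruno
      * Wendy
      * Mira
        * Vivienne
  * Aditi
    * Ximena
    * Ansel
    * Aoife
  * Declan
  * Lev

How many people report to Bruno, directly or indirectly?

3

Bruno directly manages Wendy, Mira. Wendy has no reports. Under Mira: Vivienne (1). So Bruno's organization is 2 direct reports plus everyone under them: 1 + 2 = 3.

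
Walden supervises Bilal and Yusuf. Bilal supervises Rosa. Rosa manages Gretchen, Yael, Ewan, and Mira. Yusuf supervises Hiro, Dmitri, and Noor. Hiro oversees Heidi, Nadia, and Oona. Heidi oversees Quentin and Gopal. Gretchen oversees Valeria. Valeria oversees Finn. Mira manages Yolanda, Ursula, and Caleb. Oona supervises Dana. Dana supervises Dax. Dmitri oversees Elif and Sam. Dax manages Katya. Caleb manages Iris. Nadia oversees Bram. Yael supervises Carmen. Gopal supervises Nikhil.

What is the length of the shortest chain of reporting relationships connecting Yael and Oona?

Yael is 3 levels below Walden, and Oona is 3 levels below Walden (their lowest common manager). The shortest path runs up from Yael to Walden and back down to Oona: 3 + 3 = 6 links.

6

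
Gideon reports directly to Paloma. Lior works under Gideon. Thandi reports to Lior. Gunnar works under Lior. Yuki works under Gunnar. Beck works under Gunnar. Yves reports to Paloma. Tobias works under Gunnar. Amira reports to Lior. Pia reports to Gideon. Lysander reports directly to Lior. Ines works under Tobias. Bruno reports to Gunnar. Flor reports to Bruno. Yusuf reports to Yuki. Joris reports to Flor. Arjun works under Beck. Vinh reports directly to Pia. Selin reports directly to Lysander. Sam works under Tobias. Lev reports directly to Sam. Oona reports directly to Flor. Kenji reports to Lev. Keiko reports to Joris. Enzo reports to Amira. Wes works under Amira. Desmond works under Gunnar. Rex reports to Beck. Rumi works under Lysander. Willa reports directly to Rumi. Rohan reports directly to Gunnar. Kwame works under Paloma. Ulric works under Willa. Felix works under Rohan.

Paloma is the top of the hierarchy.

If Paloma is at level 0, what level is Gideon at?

1

Chain from Gideon up to Paloma: Gideon → Paloma. That is 1 step up, so Gideon is 1 level below Paloma.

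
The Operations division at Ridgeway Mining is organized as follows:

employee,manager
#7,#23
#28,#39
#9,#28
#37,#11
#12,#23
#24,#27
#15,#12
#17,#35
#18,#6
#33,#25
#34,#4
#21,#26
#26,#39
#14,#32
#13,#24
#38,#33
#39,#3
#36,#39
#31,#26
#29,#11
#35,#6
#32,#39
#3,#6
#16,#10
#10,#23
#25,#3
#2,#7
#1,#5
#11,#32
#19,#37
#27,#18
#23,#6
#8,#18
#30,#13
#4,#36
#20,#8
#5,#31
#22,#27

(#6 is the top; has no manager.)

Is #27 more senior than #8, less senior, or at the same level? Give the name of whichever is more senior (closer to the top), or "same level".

same level

Both #27 and #8 are 2 levels below #6.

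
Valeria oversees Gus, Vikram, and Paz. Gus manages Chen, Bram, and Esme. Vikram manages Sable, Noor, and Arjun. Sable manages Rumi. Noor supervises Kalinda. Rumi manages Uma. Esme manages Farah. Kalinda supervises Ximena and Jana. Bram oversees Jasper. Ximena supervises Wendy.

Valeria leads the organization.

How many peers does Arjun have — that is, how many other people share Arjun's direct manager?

2

Arjun reports to Vikram. Vikram's other direct reports are Sable, Noor — 2 peers.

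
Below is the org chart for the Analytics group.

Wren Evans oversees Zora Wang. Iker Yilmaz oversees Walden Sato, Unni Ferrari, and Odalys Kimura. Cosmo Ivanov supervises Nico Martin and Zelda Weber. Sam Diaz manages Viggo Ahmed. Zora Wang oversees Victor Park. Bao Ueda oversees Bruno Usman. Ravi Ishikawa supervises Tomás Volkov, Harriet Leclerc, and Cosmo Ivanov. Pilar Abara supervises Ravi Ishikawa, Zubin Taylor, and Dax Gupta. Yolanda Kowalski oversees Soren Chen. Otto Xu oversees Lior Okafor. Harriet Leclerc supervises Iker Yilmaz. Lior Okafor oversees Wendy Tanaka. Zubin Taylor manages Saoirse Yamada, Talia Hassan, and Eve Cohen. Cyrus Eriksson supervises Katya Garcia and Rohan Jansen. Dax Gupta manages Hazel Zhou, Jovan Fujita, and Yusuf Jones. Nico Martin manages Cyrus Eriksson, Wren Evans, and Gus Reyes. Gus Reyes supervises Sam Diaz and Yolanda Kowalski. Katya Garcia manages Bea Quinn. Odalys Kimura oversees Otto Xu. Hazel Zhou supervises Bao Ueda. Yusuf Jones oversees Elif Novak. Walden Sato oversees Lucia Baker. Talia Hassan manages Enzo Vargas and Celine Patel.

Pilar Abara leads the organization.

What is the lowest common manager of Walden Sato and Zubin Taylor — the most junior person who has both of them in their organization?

Pilar Abara

Walden Sato's chain of managers is Iker Yilmaz, Harriet Leclerc, Ravi Ishikawa, Pilar Abara. Zubin Taylor's chain of managers is Pilar Abara. The first manager that appears in both chains is Pilar Abara.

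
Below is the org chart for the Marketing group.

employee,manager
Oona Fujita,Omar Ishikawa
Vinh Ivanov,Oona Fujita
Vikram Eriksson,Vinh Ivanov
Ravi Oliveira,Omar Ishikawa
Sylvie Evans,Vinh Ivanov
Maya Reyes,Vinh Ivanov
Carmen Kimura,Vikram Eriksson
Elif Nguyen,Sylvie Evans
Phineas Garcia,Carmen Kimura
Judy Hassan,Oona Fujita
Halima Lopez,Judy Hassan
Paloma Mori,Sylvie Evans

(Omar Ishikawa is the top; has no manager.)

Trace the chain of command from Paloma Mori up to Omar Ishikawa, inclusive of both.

Paloma Mori reports to Sylvie Evans. Sylvie Evans reports to Vinh Ivanov. Vinh Ivanov reports to Oona Fujita. Oona Fujita reports to Omar Ishikawa. Omar Ishikawa is at the top.

Paloma Mori -> Sylvie Evans -> Vinh Ivanov -> Oona Fujita -> Omar Ishikawa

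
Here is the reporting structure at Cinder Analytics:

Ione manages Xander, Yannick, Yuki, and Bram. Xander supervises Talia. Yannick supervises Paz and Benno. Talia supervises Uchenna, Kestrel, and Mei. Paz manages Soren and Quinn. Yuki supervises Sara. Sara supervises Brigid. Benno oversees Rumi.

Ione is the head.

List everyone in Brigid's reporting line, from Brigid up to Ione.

Brigid reports to Sara. Sara reports to Yuki. Yuki reports to Ione. Ione is at the top.

Brigid -> Sara -> Yuki -> Ione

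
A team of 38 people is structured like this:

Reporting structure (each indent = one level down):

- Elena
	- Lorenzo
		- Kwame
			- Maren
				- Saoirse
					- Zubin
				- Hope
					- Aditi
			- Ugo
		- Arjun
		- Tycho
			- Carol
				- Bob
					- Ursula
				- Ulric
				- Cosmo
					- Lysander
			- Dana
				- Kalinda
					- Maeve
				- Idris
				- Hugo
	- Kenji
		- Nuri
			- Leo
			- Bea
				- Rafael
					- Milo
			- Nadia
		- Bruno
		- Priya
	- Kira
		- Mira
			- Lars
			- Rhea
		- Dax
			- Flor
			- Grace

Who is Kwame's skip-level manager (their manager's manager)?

Kwame reports to Lorenzo, and Lorenzo reports to Elena. So Kwame's skip-level manager is Elena.

Elena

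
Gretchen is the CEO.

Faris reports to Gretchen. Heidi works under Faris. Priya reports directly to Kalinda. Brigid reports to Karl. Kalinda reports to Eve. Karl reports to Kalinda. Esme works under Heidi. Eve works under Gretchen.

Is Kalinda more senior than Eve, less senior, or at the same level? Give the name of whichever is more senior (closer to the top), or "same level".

Kalinda is 2 levels below Gretchen; Eve is 1. Eve is higher.

Eve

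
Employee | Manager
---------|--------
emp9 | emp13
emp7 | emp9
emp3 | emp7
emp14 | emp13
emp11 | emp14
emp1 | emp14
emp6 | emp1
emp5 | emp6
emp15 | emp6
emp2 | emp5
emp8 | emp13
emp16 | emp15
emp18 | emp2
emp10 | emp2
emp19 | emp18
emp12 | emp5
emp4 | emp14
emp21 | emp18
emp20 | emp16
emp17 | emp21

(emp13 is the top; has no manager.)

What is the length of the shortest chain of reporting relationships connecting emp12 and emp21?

4

emp12 is 1 level below emp5, and emp21 is 3 levels below emp5 (their lowest common manager). The shortest path runs up from emp12 to emp5 and back down to emp21: 1 + 3 = 4 links.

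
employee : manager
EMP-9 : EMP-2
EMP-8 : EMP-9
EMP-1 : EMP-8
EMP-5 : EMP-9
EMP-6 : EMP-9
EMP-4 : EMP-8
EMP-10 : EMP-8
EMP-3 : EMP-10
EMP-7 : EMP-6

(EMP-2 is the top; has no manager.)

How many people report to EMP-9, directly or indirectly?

8

EMP-9 directly manages EMP-8, EMP-5, EMP-6. Under EMP-8: EMP-10, EMP-3, EMP-4, EMP-1 (4). EMP-5 has no reports. Under EMP-6: EMP-7 (1). So EMP-9's organization is 3 direct reports plus everyone under them: 5 + 1 + 2 = 8.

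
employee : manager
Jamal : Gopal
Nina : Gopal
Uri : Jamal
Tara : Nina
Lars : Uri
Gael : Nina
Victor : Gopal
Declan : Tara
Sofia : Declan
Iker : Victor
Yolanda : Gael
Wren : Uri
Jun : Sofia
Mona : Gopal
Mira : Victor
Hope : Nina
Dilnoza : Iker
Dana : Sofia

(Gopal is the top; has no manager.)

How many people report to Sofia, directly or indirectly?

2

Sofia directly manages Jun, Dana. Jun has no reports. Dana has no reports. So Sofia's organization is 2 direct reports plus everyone under them: 1 + 1 = 2.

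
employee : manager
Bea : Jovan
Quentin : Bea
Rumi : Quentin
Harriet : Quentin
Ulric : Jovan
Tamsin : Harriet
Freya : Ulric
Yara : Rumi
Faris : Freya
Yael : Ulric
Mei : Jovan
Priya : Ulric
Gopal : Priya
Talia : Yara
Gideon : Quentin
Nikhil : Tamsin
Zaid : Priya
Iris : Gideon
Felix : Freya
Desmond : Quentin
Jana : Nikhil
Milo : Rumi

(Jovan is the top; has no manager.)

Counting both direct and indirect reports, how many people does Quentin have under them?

Quentin directly manages Rumi, Harriet, Gideon, Desmond. Under Rumi: Milo, Yara, Talia (3). Under Harriet: Tamsin, Nikhil, Jana (3). Under Gideon: Iris (1). Desmond has no reports. So Quentin's organization is 4 direct reports plus everyone under them: 4 + 4 + 2 + 1 = 11.

11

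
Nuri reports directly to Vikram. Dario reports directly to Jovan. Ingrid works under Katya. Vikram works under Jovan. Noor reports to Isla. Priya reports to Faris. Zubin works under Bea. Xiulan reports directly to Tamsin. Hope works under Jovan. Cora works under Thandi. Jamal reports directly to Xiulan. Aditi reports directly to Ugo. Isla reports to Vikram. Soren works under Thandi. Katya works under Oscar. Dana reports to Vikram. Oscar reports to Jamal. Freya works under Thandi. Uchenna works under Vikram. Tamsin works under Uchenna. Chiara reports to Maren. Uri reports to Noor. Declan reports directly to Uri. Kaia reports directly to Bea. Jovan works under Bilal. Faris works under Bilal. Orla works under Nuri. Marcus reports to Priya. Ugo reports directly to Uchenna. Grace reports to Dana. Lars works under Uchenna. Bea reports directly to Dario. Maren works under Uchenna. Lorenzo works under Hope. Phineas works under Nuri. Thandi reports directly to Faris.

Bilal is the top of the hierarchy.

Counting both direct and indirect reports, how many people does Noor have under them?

2

Noor directly manages Uri. Under Uri: Declan (1). That's 2 in total.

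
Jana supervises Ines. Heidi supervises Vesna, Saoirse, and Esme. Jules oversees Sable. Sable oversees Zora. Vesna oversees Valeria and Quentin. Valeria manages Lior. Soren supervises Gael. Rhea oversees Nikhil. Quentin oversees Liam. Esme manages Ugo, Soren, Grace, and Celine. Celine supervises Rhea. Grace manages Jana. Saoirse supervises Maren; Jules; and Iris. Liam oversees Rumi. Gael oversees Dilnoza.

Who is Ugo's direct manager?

Esme

Ugo reports directly to Esme.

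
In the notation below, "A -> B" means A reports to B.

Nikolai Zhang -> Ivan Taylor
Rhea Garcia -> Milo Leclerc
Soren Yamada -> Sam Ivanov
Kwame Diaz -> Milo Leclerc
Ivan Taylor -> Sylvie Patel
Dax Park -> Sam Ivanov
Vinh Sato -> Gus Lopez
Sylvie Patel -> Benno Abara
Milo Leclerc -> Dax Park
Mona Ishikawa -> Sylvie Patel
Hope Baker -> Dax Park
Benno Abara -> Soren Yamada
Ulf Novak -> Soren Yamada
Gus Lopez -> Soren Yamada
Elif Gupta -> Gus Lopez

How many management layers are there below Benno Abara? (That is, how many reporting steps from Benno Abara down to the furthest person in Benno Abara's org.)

The longest chain under Benno Abara runs Benno Abara → Sylvie Patel → Ivan Taylor → Nikolai Zhang, which is 3 levels below Benno Abara.

3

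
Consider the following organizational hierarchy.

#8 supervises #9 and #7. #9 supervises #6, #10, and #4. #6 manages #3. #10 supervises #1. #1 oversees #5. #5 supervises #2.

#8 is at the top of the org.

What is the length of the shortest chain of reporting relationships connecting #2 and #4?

#2 is 4 levels below #9, and #4 is 1 level below #9 (their lowest common manager). The shortest path runs up from #2 to #9 and back down to #4: 4 + 1 = 5 links.

5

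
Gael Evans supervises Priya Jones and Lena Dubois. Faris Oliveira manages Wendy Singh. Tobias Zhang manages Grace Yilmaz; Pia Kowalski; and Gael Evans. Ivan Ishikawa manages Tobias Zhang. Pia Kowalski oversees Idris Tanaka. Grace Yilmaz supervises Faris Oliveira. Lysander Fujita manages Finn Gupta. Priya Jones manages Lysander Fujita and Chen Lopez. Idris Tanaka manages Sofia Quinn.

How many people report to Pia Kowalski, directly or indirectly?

Pia Kowalski directly manages Idris Tanaka. Under Idris Tanaka: Sofia Quinn (1). That's 2 in total.

2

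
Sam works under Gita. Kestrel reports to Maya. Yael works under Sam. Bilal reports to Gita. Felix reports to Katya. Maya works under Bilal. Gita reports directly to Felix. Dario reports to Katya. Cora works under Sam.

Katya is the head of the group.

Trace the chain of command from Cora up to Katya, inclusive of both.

Cora -> Sam -> Gita -> Felix -> Katya

Cora reports to Sam. Sam reports to Gita. Gita reports to Felix. Felix reports to Katya. Katya is at the top.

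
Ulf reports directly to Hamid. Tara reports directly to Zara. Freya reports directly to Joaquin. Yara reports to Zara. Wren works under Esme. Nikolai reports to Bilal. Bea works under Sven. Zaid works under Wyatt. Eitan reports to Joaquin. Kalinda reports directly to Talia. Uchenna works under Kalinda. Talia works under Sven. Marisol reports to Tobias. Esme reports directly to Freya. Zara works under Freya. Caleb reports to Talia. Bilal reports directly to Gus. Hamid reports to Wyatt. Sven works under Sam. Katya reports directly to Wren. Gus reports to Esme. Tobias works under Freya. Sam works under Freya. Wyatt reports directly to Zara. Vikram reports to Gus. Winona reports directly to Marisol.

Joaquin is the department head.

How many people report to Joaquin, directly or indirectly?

26

Joaquin directly manages Freya, Eitan. Under Freya: Esme, Wren, Katya, Gus, Vikram, Bilal, Nikolai, Zara, Tara, Wyatt, Zaid, Hamid, Ulf, Yara, Sam, Sven, Bea, Talia, Kalinda, Uchenna, Caleb, Tobias, Marisol, Winona (24). Eitan has no reports. So Joaquin's organization is 2 direct reports plus everyone under them: 25 + 1 = 26.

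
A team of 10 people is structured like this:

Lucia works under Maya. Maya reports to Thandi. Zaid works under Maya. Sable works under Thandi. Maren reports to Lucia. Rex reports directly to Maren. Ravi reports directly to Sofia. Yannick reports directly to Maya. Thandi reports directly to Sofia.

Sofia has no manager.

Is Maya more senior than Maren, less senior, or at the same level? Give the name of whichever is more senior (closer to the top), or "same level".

Maya

Maya is 2 levels below Sofia; Maren is 4. Maya is higher.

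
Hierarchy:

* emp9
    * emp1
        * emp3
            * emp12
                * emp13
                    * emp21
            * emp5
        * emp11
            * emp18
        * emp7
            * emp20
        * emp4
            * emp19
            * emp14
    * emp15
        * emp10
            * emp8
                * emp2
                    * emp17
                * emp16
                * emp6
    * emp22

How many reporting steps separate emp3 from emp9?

Chain from emp3 up to emp9: emp3 → emp1 → emp9. That is 2 steps up, so emp3 is 2 levels below emp9.

2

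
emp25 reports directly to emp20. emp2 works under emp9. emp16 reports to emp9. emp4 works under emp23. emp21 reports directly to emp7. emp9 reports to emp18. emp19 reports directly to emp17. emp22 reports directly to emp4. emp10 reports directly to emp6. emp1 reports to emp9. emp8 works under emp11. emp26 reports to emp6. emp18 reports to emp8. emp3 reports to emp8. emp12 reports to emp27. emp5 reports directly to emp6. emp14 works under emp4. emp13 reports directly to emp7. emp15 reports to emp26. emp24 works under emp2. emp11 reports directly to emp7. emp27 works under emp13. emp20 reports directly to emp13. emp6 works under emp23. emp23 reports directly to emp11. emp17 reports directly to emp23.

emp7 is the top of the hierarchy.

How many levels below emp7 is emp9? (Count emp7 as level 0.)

Chain from emp9 up to emp7: emp9 → emp18 → emp8 → emp11 → emp7. That is 4 steps up, so emp9 is 4 levels below emp7.

4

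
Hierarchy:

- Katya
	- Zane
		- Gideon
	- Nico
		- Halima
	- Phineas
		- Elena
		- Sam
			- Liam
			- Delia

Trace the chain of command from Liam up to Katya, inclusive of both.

Liam -> Sam -> Phineas -> Katya

Liam reports to Sam. Sam reports to Phineas. Phineas reports to Katya. Katya is at the top.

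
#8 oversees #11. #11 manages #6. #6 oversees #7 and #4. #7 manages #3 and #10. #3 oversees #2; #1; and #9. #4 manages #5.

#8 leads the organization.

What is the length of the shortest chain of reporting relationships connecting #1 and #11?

4

#1 is in #11's organization: the chain from #1 up to #11 is #1 → #3 → #7 → #6 → #11, which is 4 links.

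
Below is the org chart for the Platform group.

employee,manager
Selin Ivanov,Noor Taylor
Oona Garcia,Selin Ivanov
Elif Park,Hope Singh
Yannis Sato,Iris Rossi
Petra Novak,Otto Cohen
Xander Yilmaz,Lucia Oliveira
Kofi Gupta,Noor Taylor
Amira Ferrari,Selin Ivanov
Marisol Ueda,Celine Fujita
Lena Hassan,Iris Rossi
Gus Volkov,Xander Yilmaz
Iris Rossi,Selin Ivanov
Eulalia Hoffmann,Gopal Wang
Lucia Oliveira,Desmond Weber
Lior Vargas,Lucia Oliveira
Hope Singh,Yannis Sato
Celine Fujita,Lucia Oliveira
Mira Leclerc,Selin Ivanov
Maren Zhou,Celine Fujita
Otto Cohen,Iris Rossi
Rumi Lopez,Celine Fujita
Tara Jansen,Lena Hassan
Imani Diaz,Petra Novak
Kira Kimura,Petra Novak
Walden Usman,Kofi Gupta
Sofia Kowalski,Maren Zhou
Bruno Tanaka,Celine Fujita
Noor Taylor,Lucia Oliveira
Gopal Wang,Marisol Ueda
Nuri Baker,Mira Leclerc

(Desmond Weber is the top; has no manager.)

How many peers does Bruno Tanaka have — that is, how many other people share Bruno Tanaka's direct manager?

Bruno Tanaka reports to Celine Fujita. Celine Fujita's other direct reports are Maren Zhou, Marisol Ueda, Rumi Lopez — 3 peers.

3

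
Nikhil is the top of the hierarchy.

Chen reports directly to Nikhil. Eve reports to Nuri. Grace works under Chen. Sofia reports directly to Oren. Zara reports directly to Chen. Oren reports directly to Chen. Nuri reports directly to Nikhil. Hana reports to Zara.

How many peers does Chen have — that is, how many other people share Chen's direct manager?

Chen reports to Nikhil. Nikhil's other direct reports are Nuri — 1 peer.

1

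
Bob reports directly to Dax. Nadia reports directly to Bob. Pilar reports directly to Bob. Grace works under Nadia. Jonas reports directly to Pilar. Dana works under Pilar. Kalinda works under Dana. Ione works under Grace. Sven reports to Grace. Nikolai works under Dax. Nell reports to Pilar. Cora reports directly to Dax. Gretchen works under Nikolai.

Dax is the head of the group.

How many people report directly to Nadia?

Nadia directly manages Grace. That is 1 direct report.

1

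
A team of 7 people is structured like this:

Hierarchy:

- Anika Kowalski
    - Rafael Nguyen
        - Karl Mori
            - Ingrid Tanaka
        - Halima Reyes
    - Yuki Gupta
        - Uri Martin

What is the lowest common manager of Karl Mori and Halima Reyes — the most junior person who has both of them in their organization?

Rafael Nguyen

Karl Mori's chain of managers is Rafael Nguyen, Anika Kowalski. Halima Reyes's chain of managers is Rafael Nguyen, Anika Kowalski. The first manager that appears in both chains is Rafael Nguyen.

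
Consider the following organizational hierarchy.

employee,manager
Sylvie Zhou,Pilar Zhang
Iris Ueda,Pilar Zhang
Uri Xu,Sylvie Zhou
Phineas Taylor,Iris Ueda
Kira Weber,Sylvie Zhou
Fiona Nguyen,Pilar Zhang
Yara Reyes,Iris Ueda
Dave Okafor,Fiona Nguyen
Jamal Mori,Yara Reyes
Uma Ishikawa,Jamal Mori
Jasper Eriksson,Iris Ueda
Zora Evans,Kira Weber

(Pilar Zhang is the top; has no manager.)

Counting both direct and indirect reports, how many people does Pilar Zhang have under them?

Pilar Zhang directly manages Sylvie Zhou, Iris Ueda, Fiona Nguyen. Under Sylvie Zhou: Kira Weber, Zora Evans, Uri Xu (3). Under Iris Ueda: Jasper Eriksson, Yara Reyes, Jamal Mori, Uma Ishikawa, Phineas Taylor (5). Under Fiona Nguyen: Dave Okafor (1). So Pilar Zhang's organization is 3 direct reports plus everyone under them: 4 + 6 + 2 = 12.

12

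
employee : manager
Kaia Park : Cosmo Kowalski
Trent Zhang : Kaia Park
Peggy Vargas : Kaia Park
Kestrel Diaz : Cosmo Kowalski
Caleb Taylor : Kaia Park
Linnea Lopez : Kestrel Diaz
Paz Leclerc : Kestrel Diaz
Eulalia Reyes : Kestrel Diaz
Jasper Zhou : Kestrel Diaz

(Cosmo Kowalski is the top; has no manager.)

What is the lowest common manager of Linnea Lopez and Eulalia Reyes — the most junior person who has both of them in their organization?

Linnea Lopez's chain of managers is Kestrel Diaz, Cosmo Kowalski. Eulalia Reyes's chain of managers is Kestrel Diaz, Cosmo Kowalski. The first manager that appears in both chains is Kestrel Diaz.

Kestrel Diaz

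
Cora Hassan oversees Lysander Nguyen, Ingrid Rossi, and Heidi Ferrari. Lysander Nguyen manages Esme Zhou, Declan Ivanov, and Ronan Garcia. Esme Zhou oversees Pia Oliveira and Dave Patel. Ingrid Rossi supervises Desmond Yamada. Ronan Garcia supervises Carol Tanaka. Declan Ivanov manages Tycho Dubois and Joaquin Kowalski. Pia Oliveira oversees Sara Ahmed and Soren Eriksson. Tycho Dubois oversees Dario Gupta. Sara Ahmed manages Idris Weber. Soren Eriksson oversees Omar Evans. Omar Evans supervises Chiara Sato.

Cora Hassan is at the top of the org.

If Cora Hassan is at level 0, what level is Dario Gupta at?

4

Chain from Dario Gupta up to Cora Hassan: Dario Gupta → Tycho Dubois → Declan Ivanov → Lysander Nguyen → Cora Hassan. That is 4 steps up, so Dario Gupta is 4 levels below Cora Hassan.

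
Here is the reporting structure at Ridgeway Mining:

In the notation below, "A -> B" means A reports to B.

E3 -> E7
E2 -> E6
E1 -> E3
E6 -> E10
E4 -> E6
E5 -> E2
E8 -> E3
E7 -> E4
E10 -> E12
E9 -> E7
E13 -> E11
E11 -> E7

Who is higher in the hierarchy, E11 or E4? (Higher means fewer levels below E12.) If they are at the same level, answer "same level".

E4

E11 is 5 levels below E12; E4 is 3. E4 is higher.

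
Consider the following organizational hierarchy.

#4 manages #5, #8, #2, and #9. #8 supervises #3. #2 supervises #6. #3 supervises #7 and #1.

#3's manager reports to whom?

#4

#3 reports to #8, and #8 reports to #4. So #3's skip-level manager is #4.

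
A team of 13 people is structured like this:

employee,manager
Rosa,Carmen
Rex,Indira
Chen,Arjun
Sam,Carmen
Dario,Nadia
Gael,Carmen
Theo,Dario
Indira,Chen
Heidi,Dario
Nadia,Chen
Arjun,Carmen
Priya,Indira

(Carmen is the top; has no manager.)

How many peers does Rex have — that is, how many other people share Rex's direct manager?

Rex reports to Indira. Indira's other direct reports are Priya — 1 peer.

1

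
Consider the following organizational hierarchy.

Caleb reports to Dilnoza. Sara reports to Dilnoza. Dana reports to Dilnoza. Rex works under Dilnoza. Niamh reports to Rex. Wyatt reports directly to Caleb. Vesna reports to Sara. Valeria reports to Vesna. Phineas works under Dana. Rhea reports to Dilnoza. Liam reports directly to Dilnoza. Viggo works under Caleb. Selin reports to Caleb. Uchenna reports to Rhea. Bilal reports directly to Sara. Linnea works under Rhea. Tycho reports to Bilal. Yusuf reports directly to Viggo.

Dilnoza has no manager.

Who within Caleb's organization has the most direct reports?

Caleb

Direct-report counts within Caleb's organization: Caleb has 3; Viggo has 1. The largest is 3, held by Caleb.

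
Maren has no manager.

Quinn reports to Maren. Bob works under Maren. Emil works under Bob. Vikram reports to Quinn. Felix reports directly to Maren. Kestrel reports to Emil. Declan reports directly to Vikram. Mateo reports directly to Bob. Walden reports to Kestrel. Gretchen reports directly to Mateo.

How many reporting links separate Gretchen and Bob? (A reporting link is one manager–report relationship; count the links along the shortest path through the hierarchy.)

Gretchen is in Bob's organization: the chain from Gretchen up to Bob is Gretchen → Mateo → Bob, which is 2 links.

2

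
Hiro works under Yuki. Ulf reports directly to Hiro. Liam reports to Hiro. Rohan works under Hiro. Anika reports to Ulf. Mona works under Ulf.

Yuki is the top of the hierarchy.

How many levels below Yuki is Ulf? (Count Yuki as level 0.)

Chain from Ulf up to Yuki: Ulf → Hiro → Yuki. That is 2 steps up, so Ulf is 2 levels below Yuki.

2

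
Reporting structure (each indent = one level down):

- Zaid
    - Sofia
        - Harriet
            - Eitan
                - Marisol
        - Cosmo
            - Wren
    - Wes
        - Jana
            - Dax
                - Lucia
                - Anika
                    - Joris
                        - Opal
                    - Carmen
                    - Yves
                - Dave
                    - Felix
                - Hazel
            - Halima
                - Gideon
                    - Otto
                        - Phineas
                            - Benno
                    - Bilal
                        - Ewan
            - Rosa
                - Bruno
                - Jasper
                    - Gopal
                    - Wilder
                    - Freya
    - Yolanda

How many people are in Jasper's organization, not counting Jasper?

Jasper directly manages Gopal, Wilder, Freya. Gopal has no reports. Wilder has no reports. Freya has no reports. So Jasper's organization is 3 direct reports plus everyone under them: 1 + 1 + 1 = 3.

3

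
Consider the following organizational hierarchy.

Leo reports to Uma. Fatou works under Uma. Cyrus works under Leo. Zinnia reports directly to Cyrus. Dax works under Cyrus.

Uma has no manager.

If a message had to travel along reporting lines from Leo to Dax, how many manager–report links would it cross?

Dax is in Leo's organization: the chain from Dax up to Leo is Dax → Cyrus → Leo, which is 2 links.

2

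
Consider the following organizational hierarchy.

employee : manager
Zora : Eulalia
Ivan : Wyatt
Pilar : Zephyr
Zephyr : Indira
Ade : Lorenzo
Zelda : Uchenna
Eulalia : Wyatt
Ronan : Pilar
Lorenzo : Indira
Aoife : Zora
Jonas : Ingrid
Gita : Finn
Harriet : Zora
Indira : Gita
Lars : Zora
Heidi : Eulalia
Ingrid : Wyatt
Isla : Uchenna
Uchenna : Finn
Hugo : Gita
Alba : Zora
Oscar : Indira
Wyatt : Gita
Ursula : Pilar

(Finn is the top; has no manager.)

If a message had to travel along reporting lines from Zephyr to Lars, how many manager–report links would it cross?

6

Zephyr is 2 levels below Gita, and Lars is 4 levels below Gita (their lowest common manager). The shortest path runs up from Zephyr to Gita and back down to Lars: 2 + 4 = 6 links.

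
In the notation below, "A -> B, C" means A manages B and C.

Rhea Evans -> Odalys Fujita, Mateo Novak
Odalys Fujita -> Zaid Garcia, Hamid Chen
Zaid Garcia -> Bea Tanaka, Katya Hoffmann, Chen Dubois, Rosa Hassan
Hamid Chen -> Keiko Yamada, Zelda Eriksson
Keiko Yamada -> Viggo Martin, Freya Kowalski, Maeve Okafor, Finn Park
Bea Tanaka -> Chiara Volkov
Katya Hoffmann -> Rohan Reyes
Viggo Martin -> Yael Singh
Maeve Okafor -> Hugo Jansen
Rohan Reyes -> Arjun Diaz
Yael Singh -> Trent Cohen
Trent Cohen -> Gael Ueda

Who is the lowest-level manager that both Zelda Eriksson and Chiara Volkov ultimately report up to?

Zelda Eriksson's chain of managers is Hamid Chen, Odalys Fujita, Rhea Evans. Chiara Volkov's chain of managers is Bea Tanaka, Zaid Garcia, Odalys Fujita, Rhea Evans. The first manager that appears in both chains is Odalys Fujita.

Odalys Fujita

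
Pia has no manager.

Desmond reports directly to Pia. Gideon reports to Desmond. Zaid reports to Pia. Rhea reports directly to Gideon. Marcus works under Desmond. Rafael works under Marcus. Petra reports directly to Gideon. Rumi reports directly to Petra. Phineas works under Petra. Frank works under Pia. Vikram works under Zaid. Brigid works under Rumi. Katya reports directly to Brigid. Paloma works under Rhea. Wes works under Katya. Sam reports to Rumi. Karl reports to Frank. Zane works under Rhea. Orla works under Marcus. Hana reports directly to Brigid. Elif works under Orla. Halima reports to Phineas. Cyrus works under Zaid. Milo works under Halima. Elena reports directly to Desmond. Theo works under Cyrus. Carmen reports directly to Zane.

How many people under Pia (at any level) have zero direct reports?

The people in Pia's organization with no one reporting to them are Karl, Theo, Vikram, Elena, Elif, Rafael, Milo, Sam, Hana, Wes, Carmen, Paloma. That is 12.

12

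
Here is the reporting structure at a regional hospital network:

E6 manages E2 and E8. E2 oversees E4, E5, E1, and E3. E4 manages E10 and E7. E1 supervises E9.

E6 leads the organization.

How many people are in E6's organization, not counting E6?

9

E6 directly manages E2, E8. Under E2: E3, E1, E9, E5, E4, E7, E10 (7). E8 has no reports. So E6's organization is 2 direct reports plus everyone under them: 8 + 1 = 9.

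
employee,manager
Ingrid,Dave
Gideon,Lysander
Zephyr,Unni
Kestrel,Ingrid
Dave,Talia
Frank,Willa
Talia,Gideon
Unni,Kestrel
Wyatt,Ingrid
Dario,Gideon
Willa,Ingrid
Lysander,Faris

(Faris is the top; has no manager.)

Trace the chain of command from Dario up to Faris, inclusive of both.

Dario -> Gideon -> Lysander -> Faris

Dario reports to Gideon. Gideon reports to Lysander. Lysander reports to Faris. Faris is at the top.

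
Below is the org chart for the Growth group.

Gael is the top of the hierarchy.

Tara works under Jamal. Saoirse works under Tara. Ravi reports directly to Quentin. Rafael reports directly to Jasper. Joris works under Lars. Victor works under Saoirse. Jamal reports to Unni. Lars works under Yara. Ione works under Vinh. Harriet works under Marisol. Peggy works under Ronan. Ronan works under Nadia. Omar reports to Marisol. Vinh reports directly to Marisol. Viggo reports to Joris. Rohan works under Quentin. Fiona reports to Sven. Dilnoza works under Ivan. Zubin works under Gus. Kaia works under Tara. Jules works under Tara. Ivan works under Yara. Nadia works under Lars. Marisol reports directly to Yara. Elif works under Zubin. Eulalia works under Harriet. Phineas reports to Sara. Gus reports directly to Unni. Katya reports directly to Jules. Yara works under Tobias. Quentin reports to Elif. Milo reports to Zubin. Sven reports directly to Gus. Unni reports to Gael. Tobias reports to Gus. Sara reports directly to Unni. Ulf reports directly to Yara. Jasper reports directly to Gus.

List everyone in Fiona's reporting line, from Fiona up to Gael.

Fiona reports to Sven. Sven reports to Gus. Gus reports to Unni. Unni reports to Gael. Gael is at the top.

Fiona -> Sven -> Gus -> Unni -> Gael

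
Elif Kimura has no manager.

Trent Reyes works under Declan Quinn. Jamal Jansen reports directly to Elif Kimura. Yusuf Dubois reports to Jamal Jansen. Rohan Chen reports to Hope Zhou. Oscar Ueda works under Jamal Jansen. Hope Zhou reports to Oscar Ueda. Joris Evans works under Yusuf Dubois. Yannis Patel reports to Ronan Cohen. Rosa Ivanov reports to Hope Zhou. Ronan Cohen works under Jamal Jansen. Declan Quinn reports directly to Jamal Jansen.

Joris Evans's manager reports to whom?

Jamal Jansen

Joris Evans reports to Yusuf Dubois, and Yusuf Dubois reports to Jamal Jansen. So Joris Evans's skip-level manager is Jamal Jansen.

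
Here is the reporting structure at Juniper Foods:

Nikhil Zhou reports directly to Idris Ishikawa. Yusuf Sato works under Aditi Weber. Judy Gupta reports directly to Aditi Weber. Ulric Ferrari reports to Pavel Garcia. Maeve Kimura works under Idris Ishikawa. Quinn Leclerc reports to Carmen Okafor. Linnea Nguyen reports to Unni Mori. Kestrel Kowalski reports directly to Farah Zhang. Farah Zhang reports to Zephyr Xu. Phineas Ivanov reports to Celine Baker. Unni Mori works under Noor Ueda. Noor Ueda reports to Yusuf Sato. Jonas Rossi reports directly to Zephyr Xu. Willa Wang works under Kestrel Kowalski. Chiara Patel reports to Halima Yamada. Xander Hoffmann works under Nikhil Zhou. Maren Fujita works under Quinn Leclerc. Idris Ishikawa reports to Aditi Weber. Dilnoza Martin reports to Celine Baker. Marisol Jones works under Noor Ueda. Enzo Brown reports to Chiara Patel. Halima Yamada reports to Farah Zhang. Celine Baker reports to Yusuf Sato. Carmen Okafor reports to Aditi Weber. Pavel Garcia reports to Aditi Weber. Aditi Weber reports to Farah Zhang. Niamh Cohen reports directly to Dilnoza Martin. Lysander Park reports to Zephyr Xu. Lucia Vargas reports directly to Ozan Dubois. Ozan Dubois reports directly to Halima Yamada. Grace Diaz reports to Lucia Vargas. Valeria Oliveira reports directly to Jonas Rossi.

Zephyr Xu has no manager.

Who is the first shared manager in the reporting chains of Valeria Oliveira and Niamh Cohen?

Zephyr Xu

Valeria Oliveira's chain of managers is Jonas Rossi, Zephyr Xu. Niamh Cohen's chain of managers is Dilnoza Martin, Celine Baker, Yusuf Sato, Aditi Weber, Farah Zhang, Zephyr Xu. The first manager that appears in both chains is Zephyr Xu.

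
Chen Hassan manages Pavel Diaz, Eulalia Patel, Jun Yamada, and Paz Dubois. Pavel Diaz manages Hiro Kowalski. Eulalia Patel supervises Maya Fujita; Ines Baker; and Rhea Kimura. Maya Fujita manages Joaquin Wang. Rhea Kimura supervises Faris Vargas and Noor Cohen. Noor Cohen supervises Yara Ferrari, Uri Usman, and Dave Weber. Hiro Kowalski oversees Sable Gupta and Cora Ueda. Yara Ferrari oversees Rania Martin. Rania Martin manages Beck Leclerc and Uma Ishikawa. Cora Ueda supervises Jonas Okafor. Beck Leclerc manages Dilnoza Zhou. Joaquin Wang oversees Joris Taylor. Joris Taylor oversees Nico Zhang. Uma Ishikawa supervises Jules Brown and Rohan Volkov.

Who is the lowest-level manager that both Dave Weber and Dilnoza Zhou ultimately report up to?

Dave Weber's chain of managers is Noor Cohen, Rhea Kimura, Eulalia Patel, Chen Hassan. Dilnoza Zhou's chain of managers is Beck Leclerc, Rania Martin, Yara Ferrari, Noor Cohen, Rhea Kimura, Eulalia Patel, Chen Hassan. The first manager that appears in both chains is Noor Cohen.

Noor Cohen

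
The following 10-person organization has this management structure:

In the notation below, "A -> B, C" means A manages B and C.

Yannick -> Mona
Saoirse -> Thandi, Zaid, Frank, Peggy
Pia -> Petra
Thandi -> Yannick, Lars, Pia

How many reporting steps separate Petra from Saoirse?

3

Chain from Petra up to Saoirse: Petra → Pia → Thandi → Saoirse. That is 3 steps up, so Petra is 3 levels below Saoirse.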